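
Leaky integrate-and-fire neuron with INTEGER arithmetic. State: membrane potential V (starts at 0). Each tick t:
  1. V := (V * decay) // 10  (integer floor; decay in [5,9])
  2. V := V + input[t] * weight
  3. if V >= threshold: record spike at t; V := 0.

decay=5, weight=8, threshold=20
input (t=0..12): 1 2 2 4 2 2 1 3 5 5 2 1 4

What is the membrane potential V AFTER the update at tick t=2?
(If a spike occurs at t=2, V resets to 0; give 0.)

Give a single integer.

Answer: 16

Derivation:
t=0: input=1 -> V=8
t=1: input=2 -> V=0 FIRE
t=2: input=2 -> V=16
t=3: input=4 -> V=0 FIRE
t=4: input=2 -> V=16
t=5: input=2 -> V=0 FIRE
t=6: input=1 -> V=8
t=7: input=3 -> V=0 FIRE
t=8: input=5 -> V=0 FIRE
t=9: input=5 -> V=0 FIRE
t=10: input=2 -> V=16
t=11: input=1 -> V=16
t=12: input=4 -> V=0 FIRE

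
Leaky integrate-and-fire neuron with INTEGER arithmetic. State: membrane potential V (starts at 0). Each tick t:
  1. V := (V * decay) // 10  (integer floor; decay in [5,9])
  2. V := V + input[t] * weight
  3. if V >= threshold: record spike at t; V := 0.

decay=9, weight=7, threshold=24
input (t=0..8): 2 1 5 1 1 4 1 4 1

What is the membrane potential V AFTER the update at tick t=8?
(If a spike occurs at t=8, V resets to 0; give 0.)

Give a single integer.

Answer: 7

Derivation:
t=0: input=2 -> V=14
t=1: input=1 -> V=19
t=2: input=5 -> V=0 FIRE
t=3: input=1 -> V=7
t=4: input=1 -> V=13
t=5: input=4 -> V=0 FIRE
t=6: input=1 -> V=7
t=7: input=4 -> V=0 FIRE
t=8: input=1 -> V=7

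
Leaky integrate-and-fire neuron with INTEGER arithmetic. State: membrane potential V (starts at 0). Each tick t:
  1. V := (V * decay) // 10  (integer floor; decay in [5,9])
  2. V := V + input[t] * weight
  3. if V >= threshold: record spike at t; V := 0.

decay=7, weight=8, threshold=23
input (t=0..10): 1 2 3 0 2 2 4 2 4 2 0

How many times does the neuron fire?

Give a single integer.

t=0: input=1 -> V=8
t=1: input=2 -> V=21
t=2: input=3 -> V=0 FIRE
t=3: input=0 -> V=0
t=4: input=2 -> V=16
t=5: input=2 -> V=0 FIRE
t=6: input=4 -> V=0 FIRE
t=7: input=2 -> V=16
t=8: input=4 -> V=0 FIRE
t=9: input=2 -> V=16
t=10: input=0 -> V=11

Answer: 4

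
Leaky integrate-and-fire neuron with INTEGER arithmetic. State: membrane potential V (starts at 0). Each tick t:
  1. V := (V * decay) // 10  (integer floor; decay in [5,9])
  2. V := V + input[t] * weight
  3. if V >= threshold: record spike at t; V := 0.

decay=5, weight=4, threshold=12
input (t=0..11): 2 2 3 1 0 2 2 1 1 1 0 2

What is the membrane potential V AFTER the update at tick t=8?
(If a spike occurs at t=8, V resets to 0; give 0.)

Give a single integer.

Answer: 6

Derivation:
t=0: input=2 -> V=8
t=1: input=2 -> V=0 FIRE
t=2: input=3 -> V=0 FIRE
t=3: input=1 -> V=4
t=4: input=0 -> V=2
t=5: input=2 -> V=9
t=6: input=2 -> V=0 FIRE
t=7: input=1 -> V=4
t=8: input=1 -> V=6
t=9: input=1 -> V=7
t=10: input=0 -> V=3
t=11: input=2 -> V=9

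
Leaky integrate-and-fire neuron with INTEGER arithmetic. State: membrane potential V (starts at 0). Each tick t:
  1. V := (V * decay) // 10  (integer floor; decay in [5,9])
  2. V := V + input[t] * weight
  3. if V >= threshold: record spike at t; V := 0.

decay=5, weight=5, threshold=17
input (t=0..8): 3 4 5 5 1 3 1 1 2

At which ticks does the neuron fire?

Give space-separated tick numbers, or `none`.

Answer: 1 2 3 5

Derivation:
t=0: input=3 -> V=15
t=1: input=4 -> V=0 FIRE
t=2: input=5 -> V=0 FIRE
t=3: input=5 -> V=0 FIRE
t=4: input=1 -> V=5
t=5: input=3 -> V=0 FIRE
t=6: input=1 -> V=5
t=7: input=1 -> V=7
t=8: input=2 -> V=13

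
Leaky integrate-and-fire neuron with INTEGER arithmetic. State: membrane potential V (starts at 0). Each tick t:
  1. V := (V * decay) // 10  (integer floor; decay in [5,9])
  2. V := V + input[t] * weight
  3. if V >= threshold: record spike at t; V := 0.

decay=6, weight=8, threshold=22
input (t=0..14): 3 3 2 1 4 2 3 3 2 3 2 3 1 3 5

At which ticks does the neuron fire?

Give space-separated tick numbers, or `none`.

Answer: 0 1 4 6 7 9 11 13 14

Derivation:
t=0: input=3 -> V=0 FIRE
t=1: input=3 -> V=0 FIRE
t=2: input=2 -> V=16
t=3: input=1 -> V=17
t=4: input=4 -> V=0 FIRE
t=5: input=2 -> V=16
t=6: input=3 -> V=0 FIRE
t=7: input=3 -> V=0 FIRE
t=8: input=2 -> V=16
t=9: input=3 -> V=0 FIRE
t=10: input=2 -> V=16
t=11: input=3 -> V=0 FIRE
t=12: input=1 -> V=8
t=13: input=3 -> V=0 FIRE
t=14: input=5 -> V=0 FIRE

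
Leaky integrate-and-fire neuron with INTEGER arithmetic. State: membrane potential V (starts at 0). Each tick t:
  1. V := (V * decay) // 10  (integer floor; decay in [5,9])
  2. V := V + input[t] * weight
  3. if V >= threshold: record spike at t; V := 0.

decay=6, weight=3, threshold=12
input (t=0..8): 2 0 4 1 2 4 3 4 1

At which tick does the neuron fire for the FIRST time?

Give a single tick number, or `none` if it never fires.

t=0: input=2 -> V=6
t=1: input=0 -> V=3
t=2: input=4 -> V=0 FIRE
t=3: input=1 -> V=3
t=4: input=2 -> V=7
t=5: input=4 -> V=0 FIRE
t=6: input=3 -> V=9
t=7: input=4 -> V=0 FIRE
t=8: input=1 -> V=3

Answer: 2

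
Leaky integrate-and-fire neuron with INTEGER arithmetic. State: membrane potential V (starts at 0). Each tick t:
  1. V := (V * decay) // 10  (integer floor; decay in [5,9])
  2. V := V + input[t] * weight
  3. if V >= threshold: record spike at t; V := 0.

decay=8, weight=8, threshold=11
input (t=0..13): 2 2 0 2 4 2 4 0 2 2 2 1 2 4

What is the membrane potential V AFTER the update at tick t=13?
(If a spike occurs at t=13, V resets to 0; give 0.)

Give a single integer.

t=0: input=2 -> V=0 FIRE
t=1: input=2 -> V=0 FIRE
t=2: input=0 -> V=0
t=3: input=2 -> V=0 FIRE
t=4: input=4 -> V=0 FIRE
t=5: input=2 -> V=0 FIRE
t=6: input=4 -> V=0 FIRE
t=7: input=0 -> V=0
t=8: input=2 -> V=0 FIRE
t=9: input=2 -> V=0 FIRE
t=10: input=2 -> V=0 FIRE
t=11: input=1 -> V=8
t=12: input=2 -> V=0 FIRE
t=13: input=4 -> V=0 FIRE

Answer: 0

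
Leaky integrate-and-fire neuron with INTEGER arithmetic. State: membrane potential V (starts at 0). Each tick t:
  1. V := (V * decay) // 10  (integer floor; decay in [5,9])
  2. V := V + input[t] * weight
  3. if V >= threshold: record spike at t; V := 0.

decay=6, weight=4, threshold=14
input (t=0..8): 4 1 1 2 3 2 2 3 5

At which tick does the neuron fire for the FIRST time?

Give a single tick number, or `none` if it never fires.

Answer: 0

Derivation:
t=0: input=4 -> V=0 FIRE
t=1: input=1 -> V=4
t=2: input=1 -> V=6
t=3: input=2 -> V=11
t=4: input=3 -> V=0 FIRE
t=5: input=2 -> V=8
t=6: input=2 -> V=12
t=7: input=3 -> V=0 FIRE
t=8: input=5 -> V=0 FIRE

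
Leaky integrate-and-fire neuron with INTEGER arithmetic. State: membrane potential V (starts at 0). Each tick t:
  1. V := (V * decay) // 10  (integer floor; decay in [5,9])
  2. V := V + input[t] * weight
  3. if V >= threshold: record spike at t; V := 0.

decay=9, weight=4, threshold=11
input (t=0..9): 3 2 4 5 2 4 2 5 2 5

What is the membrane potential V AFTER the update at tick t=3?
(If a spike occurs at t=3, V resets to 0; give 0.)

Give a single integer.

t=0: input=3 -> V=0 FIRE
t=1: input=2 -> V=8
t=2: input=4 -> V=0 FIRE
t=3: input=5 -> V=0 FIRE
t=4: input=2 -> V=8
t=5: input=4 -> V=0 FIRE
t=6: input=2 -> V=8
t=7: input=5 -> V=0 FIRE
t=8: input=2 -> V=8
t=9: input=5 -> V=0 FIRE

Answer: 0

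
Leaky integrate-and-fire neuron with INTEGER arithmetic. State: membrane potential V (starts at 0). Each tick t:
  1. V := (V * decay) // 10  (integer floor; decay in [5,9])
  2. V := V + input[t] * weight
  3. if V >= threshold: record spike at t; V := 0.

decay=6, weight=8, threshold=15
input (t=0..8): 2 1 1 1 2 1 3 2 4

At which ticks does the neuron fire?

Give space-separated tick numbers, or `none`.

t=0: input=2 -> V=0 FIRE
t=1: input=1 -> V=8
t=2: input=1 -> V=12
t=3: input=1 -> V=0 FIRE
t=4: input=2 -> V=0 FIRE
t=5: input=1 -> V=8
t=6: input=3 -> V=0 FIRE
t=7: input=2 -> V=0 FIRE
t=8: input=4 -> V=0 FIRE

Answer: 0 3 4 6 7 8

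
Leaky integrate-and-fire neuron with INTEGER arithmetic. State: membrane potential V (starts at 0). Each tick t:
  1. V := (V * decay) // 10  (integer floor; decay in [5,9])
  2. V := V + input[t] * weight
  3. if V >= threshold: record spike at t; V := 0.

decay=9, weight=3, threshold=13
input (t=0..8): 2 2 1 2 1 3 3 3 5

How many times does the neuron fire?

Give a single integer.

Answer: 3

Derivation:
t=0: input=2 -> V=6
t=1: input=2 -> V=11
t=2: input=1 -> V=12
t=3: input=2 -> V=0 FIRE
t=4: input=1 -> V=3
t=5: input=3 -> V=11
t=6: input=3 -> V=0 FIRE
t=7: input=3 -> V=9
t=8: input=5 -> V=0 FIRE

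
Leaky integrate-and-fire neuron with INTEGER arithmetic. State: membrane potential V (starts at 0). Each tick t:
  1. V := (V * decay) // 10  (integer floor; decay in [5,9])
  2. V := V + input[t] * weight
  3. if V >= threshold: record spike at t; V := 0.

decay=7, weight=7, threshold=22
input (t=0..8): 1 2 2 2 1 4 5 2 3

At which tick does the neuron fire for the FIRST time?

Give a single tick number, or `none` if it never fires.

t=0: input=1 -> V=7
t=1: input=2 -> V=18
t=2: input=2 -> V=0 FIRE
t=3: input=2 -> V=14
t=4: input=1 -> V=16
t=5: input=4 -> V=0 FIRE
t=6: input=5 -> V=0 FIRE
t=7: input=2 -> V=14
t=8: input=3 -> V=0 FIRE

Answer: 2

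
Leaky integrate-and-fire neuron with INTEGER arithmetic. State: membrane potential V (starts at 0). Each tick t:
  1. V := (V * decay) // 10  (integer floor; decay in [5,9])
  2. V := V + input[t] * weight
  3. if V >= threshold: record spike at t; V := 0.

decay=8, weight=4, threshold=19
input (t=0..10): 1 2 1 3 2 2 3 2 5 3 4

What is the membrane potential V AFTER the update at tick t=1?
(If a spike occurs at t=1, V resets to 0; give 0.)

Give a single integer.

Answer: 11

Derivation:
t=0: input=1 -> V=4
t=1: input=2 -> V=11
t=2: input=1 -> V=12
t=3: input=3 -> V=0 FIRE
t=4: input=2 -> V=8
t=5: input=2 -> V=14
t=6: input=3 -> V=0 FIRE
t=7: input=2 -> V=8
t=8: input=5 -> V=0 FIRE
t=9: input=3 -> V=12
t=10: input=4 -> V=0 FIRE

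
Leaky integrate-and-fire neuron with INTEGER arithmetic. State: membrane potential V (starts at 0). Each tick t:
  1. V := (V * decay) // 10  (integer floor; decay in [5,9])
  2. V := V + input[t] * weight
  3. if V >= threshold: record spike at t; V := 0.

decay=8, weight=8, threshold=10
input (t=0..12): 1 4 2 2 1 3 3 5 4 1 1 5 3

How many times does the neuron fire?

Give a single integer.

Answer: 10

Derivation:
t=0: input=1 -> V=8
t=1: input=4 -> V=0 FIRE
t=2: input=2 -> V=0 FIRE
t=3: input=2 -> V=0 FIRE
t=4: input=1 -> V=8
t=5: input=3 -> V=0 FIRE
t=6: input=3 -> V=0 FIRE
t=7: input=5 -> V=0 FIRE
t=8: input=4 -> V=0 FIRE
t=9: input=1 -> V=8
t=10: input=1 -> V=0 FIRE
t=11: input=5 -> V=0 FIRE
t=12: input=3 -> V=0 FIRE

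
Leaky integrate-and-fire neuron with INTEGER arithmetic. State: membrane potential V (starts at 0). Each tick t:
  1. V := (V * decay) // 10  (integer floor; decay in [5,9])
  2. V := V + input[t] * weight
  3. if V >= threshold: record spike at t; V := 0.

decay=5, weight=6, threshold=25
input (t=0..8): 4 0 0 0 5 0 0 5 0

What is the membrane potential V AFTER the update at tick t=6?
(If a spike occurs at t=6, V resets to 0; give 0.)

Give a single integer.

t=0: input=4 -> V=24
t=1: input=0 -> V=12
t=2: input=0 -> V=6
t=3: input=0 -> V=3
t=4: input=5 -> V=0 FIRE
t=5: input=0 -> V=0
t=6: input=0 -> V=0
t=7: input=5 -> V=0 FIRE
t=8: input=0 -> V=0

Answer: 0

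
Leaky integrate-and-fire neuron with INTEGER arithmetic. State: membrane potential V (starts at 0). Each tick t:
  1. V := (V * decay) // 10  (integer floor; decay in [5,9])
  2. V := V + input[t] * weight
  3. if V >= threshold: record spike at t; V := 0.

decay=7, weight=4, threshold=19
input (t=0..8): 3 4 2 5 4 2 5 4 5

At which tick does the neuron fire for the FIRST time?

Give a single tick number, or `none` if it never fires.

t=0: input=3 -> V=12
t=1: input=4 -> V=0 FIRE
t=2: input=2 -> V=8
t=3: input=5 -> V=0 FIRE
t=4: input=4 -> V=16
t=5: input=2 -> V=0 FIRE
t=6: input=5 -> V=0 FIRE
t=7: input=4 -> V=16
t=8: input=5 -> V=0 FIRE

Answer: 1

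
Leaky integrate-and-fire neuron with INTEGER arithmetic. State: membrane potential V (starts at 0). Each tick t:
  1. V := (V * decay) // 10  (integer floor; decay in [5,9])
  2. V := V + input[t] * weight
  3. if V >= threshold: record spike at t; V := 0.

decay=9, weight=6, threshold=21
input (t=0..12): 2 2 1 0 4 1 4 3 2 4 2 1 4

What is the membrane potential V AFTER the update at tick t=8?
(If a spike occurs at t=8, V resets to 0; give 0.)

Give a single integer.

t=0: input=2 -> V=12
t=1: input=2 -> V=0 FIRE
t=2: input=1 -> V=6
t=3: input=0 -> V=5
t=4: input=4 -> V=0 FIRE
t=5: input=1 -> V=6
t=6: input=4 -> V=0 FIRE
t=7: input=3 -> V=18
t=8: input=2 -> V=0 FIRE
t=9: input=4 -> V=0 FIRE
t=10: input=2 -> V=12
t=11: input=1 -> V=16
t=12: input=4 -> V=0 FIRE

Answer: 0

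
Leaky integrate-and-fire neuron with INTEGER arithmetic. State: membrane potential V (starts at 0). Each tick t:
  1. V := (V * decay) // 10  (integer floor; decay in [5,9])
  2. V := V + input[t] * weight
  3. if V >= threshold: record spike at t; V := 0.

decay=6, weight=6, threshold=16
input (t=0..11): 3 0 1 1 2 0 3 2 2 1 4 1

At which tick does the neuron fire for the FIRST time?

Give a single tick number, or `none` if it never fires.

Answer: 0

Derivation:
t=0: input=3 -> V=0 FIRE
t=1: input=0 -> V=0
t=2: input=1 -> V=6
t=3: input=1 -> V=9
t=4: input=2 -> V=0 FIRE
t=5: input=0 -> V=0
t=6: input=3 -> V=0 FIRE
t=7: input=2 -> V=12
t=8: input=2 -> V=0 FIRE
t=9: input=1 -> V=6
t=10: input=4 -> V=0 FIRE
t=11: input=1 -> V=6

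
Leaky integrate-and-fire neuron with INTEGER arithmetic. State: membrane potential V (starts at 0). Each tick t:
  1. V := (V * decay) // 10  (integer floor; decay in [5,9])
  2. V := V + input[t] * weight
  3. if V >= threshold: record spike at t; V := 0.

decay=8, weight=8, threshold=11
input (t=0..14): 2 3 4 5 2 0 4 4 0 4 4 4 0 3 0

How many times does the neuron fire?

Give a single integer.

Answer: 11

Derivation:
t=0: input=2 -> V=0 FIRE
t=1: input=3 -> V=0 FIRE
t=2: input=4 -> V=0 FIRE
t=3: input=5 -> V=0 FIRE
t=4: input=2 -> V=0 FIRE
t=5: input=0 -> V=0
t=6: input=4 -> V=0 FIRE
t=7: input=4 -> V=0 FIRE
t=8: input=0 -> V=0
t=9: input=4 -> V=0 FIRE
t=10: input=4 -> V=0 FIRE
t=11: input=4 -> V=0 FIRE
t=12: input=0 -> V=0
t=13: input=3 -> V=0 FIRE
t=14: input=0 -> V=0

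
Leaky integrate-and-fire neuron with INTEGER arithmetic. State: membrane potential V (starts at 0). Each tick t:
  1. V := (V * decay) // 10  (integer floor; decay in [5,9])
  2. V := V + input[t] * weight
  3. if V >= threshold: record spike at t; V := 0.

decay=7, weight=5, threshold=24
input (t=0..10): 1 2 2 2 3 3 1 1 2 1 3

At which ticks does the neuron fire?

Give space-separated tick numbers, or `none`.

Answer: 4 10

Derivation:
t=0: input=1 -> V=5
t=1: input=2 -> V=13
t=2: input=2 -> V=19
t=3: input=2 -> V=23
t=4: input=3 -> V=0 FIRE
t=5: input=3 -> V=15
t=6: input=1 -> V=15
t=7: input=1 -> V=15
t=8: input=2 -> V=20
t=9: input=1 -> V=19
t=10: input=3 -> V=0 FIRE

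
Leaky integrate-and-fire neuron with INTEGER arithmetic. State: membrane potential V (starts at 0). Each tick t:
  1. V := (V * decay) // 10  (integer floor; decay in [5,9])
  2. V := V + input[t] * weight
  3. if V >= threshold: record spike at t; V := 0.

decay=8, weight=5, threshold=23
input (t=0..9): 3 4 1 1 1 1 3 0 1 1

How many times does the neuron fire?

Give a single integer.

t=0: input=3 -> V=15
t=1: input=4 -> V=0 FIRE
t=2: input=1 -> V=5
t=3: input=1 -> V=9
t=4: input=1 -> V=12
t=5: input=1 -> V=14
t=6: input=3 -> V=0 FIRE
t=7: input=0 -> V=0
t=8: input=1 -> V=5
t=9: input=1 -> V=9

Answer: 2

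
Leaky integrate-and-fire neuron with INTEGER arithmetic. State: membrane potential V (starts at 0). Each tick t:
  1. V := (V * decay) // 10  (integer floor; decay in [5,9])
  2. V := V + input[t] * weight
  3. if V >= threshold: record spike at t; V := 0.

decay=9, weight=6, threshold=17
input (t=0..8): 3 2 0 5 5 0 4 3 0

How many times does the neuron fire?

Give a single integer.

Answer: 5

Derivation:
t=0: input=3 -> V=0 FIRE
t=1: input=2 -> V=12
t=2: input=0 -> V=10
t=3: input=5 -> V=0 FIRE
t=4: input=5 -> V=0 FIRE
t=5: input=0 -> V=0
t=6: input=4 -> V=0 FIRE
t=7: input=3 -> V=0 FIRE
t=8: input=0 -> V=0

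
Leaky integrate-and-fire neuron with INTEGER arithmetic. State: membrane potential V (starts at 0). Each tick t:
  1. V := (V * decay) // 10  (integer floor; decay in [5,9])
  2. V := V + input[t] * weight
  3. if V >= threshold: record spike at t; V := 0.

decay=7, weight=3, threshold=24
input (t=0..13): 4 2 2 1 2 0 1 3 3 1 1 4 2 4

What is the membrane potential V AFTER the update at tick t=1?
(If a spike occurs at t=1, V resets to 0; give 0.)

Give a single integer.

t=0: input=4 -> V=12
t=1: input=2 -> V=14
t=2: input=2 -> V=15
t=3: input=1 -> V=13
t=4: input=2 -> V=15
t=5: input=0 -> V=10
t=6: input=1 -> V=10
t=7: input=3 -> V=16
t=8: input=3 -> V=20
t=9: input=1 -> V=17
t=10: input=1 -> V=14
t=11: input=4 -> V=21
t=12: input=2 -> V=20
t=13: input=4 -> V=0 FIRE

Answer: 14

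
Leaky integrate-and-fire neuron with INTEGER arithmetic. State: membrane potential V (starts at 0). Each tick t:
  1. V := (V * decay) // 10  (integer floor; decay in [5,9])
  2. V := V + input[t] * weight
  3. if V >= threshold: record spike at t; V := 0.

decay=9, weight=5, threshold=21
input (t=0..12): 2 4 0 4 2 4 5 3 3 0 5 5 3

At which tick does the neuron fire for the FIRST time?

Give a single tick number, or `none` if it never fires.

t=0: input=2 -> V=10
t=1: input=4 -> V=0 FIRE
t=2: input=0 -> V=0
t=3: input=4 -> V=20
t=4: input=2 -> V=0 FIRE
t=5: input=4 -> V=20
t=6: input=5 -> V=0 FIRE
t=7: input=3 -> V=15
t=8: input=3 -> V=0 FIRE
t=9: input=0 -> V=0
t=10: input=5 -> V=0 FIRE
t=11: input=5 -> V=0 FIRE
t=12: input=3 -> V=15

Answer: 1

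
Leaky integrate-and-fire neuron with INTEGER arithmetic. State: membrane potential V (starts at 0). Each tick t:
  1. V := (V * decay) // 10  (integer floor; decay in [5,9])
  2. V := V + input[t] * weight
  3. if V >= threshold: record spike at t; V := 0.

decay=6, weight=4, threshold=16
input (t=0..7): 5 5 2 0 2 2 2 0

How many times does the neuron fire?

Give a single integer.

Answer: 3

Derivation:
t=0: input=5 -> V=0 FIRE
t=1: input=5 -> V=0 FIRE
t=2: input=2 -> V=8
t=3: input=0 -> V=4
t=4: input=2 -> V=10
t=5: input=2 -> V=14
t=6: input=2 -> V=0 FIRE
t=7: input=0 -> V=0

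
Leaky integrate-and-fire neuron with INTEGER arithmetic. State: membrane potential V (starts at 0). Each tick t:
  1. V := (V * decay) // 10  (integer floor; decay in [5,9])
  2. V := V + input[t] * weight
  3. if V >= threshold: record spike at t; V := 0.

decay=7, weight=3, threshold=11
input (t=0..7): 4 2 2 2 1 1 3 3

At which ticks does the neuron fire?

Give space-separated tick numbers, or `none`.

t=0: input=4 -> V=0 FIRE
t=1: input=2 -> V=6
t=2: input=2 -> V=10
t=3: input=2 -> V=0 FIRE
t=4: input=1 -> V=3
t=5: input=1 -> V=5
t=6: input=3 -> V=0 FIRE
t=7: input=3 -> V=9

Answer: 0 3 6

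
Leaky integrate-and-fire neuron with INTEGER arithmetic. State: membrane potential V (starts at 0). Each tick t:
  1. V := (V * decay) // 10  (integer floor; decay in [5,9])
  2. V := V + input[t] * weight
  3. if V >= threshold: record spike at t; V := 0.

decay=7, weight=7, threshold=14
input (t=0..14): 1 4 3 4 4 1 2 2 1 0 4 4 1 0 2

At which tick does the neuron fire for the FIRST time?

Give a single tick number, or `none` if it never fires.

t=0: input=1 -> V=7
t=1: input=4 -> V=0 FIRE
t=2: input=3 -> V=0 FIRE
t=3: input=4 -> V=0 FIRE
t=4: input=4 -> V=0 FIRE
t=5: input=1 -> V=7
t=6: input=2 -> V=0 FIRE
t=7: input=2 -> V=0 FIRE
t=8: input=1 -> V=7
t=9: input=0 -> V=4
t=10: input=4 -> V=0 FIRE
t=11: input=4 -> V=0 FIRE
t=12: input=1 -> V=7
t=13: input=0 -> V=4
t=14: input=2 -> V=0 FIRE

Answer: 1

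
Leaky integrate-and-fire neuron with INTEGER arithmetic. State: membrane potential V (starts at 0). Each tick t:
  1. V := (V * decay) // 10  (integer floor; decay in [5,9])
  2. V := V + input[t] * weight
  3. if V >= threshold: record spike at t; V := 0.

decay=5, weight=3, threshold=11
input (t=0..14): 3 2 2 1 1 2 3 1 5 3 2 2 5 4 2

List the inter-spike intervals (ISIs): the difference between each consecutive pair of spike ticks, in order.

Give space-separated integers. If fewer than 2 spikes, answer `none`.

t=0: input=3 -> V=9
t=1: input=2 -> V=10
t=2: input=2 -> V=0 FIRE
t=3: input=1 -> V=3
t=4: input=1 -> V=4
t=5: input=2 -> V=8
t=6: input=3 -> V=0 FIRE
t=7: input=1 -> V=3
t=8: input=5 -> V=0 FIRE
t=9: input=3 -> V=9
t=10: input=2 -> V=10
t=11: input=2 -> V=0 FIRE
t=12: input=5 -> V=0 FIRE
t=13: input=4 -> V=0 FIRE
t=14: input=2 -> V=6

Answer: 4 2 3 1 1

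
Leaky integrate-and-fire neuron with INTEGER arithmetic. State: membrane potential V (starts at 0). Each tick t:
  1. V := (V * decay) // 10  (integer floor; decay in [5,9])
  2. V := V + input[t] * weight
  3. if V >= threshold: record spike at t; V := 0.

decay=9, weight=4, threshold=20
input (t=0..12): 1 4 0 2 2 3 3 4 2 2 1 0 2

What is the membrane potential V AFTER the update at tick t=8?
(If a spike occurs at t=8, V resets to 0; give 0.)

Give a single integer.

Answer: 0

Derivation:
t=0: input=1 -> V=4
t=1: input=4 -> V=19
t=2: input=0 -> V=17
t=3: input=2 -> V=0 FIRE
t=4: input=2 -> V=8
t=5: input=3 -> V=19
t=6: input=3 -> V=0 FIRE
t=7: input=4 -> V=16
t=8: input=2 -> V=0 FIRE
t=9: input=2 -> V=8
t=10: input=1 -> V=11
t=11: input=0 -> V=9
t=12: input=2 -> V=16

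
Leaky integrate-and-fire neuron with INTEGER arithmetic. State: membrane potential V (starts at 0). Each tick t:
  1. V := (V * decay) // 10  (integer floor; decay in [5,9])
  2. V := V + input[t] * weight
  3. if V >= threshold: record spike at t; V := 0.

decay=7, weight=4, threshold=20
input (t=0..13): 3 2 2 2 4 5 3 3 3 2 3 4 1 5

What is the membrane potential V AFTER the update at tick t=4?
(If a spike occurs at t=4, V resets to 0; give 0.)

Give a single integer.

t=0: input=3 -> V=12
t=1: input=2 -> V=16
t=2: input=2 -> V=19
t=3: input=2 -> V=0 FIRE
t=4: input=4 -> V=16
t=5: input=5 -> V=0 FIRE
t=6: input=3 -> V=12
t=7: input=3 -> V=0 FIRE
t=8: input=3 -> V=12
t=9: input=2 -> V=16
t=10: input=3 -> V=0 FIRE
t=11: input=4 -> V=16
t=12: input=1 -> V=15
t=13: input=5 -> V=0 FIRE

Answer: 16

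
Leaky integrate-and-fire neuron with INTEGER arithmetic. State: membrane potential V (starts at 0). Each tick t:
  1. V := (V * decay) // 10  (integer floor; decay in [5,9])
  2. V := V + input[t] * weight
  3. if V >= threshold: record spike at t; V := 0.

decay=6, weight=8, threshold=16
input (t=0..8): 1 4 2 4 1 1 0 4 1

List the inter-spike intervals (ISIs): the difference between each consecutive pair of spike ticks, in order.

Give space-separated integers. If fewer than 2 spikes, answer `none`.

t=0: input=1 -> V=8
t=1: input=4 -> V=0 FIRE
t=2: input=2 -> V=0 FIRE
t=3: input=4 -> V=0 FIRE
t=4: input=1 -> V=8
t=5: input=1 -> V=12
t=6: input=0 -> V=7
t=7: input=4 -> V=0 FIRE
t=8: input=1 -> V=8

Answer: 1 1 4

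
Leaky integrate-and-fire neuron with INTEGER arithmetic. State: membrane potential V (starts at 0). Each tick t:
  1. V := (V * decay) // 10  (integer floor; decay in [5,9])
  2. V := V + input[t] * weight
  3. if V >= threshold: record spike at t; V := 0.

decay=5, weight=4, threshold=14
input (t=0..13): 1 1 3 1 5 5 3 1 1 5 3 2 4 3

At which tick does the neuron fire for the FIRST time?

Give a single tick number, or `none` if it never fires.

Answer: 2

Derivation:
t=0: input=1 -> V=4
t=1: input=1 -> V=6
t=2: input=3 -> V=0 FIRE
t=3: input=1 -> V=4
t=4: input=5 -> V=0 FIRE
t=5: input=5 -> V=0 FIRE
t=6: input=3 -> V=12
t=7: input=1 -> V=10
t=8: input=1 -> V=9
t=9: input=5 -> V=0 FIRE
t=10: input=3 -> V=12
t=11: input=2 -> V=0 FIRE
t=12: input=4 -> V=0 FIRE
t=13: input=3 -> V=12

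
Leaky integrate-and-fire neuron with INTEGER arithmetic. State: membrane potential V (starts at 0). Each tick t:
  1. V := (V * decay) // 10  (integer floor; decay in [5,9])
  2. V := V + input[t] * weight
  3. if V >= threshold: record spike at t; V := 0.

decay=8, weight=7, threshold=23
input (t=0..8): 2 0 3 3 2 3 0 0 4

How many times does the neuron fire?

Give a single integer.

Answer: 3

Derivation:
t=0: input=2 -> V=14
t=1: input=0 -> V=11
t=2: input=3 -> V=0 FIRE
t=3: input=3 -> V=21
t=4: input=2 -> V=0 FIRE
t=5: input=3 -> V=21
t=6: input=0 -> V=16
t=7: input=0 -> V=12
t=8: input=4 -> V=0 FIRE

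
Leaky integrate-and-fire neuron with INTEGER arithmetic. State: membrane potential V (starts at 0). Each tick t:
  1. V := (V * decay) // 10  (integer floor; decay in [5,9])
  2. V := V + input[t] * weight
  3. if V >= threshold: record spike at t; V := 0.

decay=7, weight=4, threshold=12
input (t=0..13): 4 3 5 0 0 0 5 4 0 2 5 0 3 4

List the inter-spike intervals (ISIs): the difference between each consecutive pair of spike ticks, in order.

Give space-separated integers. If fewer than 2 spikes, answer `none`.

Answer: 1 1 4 1 3 2 1

Derivation:
t=0: input=4 -> V=0 FIRE
t=1: input=3 -> V=0 FIRE
t=2: input=5 -> V=0 FIRE
t=3: input=0 -> V=0
t=4: input=0 -> V=0
t=5: input=0 -> V=0
t=6: input=5 -> V=0 FIRE
t=7: input=4 -> V=0 FIRE
t=8: input=0 -> V=0
t=9: input=2 -> V=8
t=10: input=5 -> V=0 FIRE
t=11: input=0 -> V=0
t=12: input=3 -> V=0 FIRE
t=13: input=4 -> V=0 FIRE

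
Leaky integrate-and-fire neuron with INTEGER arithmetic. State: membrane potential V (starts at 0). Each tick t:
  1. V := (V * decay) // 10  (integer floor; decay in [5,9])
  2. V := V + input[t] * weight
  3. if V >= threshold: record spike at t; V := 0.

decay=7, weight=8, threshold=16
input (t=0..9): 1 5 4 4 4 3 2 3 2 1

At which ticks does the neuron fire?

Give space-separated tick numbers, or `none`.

t=0: input=1 -> V=8
t=1: input=5 -> V=0 FIRE
t=2: input=4 -> V=0 FIRE
t=3: input=4 -> V=0 FIRE
t=4: input=4 -> V=0 FIRE
t=5: input=3 -> V=0 FIRE
t=6: input=2 -> V=0 FIRE
t=7: input=3 -> V=0 FIRE
t=8: input=2 -> V=0 FIRE
t=9: input=1 -> V=8

Answer: 1 2 3 4 5 6 7 8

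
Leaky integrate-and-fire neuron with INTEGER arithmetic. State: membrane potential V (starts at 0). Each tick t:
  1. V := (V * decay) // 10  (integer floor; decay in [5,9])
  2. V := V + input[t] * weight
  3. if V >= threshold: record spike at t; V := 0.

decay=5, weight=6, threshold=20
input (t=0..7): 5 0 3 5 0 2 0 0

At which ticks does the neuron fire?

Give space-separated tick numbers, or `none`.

Answer: 0 3

Derivation:
t=0: input=5 -> V=0 FIRE
t=1: input=0 -> V=0
t=2: input=3 -> V=18
t=3: input=5 -> V=0 FIRE
t=4: input=0 -> V=0
t=5: input=2 -> V=12
t=6: input=0 -> V=6
t=7: input=0 -> V=3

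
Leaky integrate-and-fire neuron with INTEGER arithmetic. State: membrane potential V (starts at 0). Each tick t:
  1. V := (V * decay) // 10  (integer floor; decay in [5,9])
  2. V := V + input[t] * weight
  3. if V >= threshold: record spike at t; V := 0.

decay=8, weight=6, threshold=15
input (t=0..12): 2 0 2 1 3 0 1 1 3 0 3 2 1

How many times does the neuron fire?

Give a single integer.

Answer: 5

Derivation:
t=0: input=2 -> V=12
t=1: input=0 -> V=9
t=2: input=2 -> V=0 FIRE
t=3: input=1 -> V=6
t=4: input=3 -> V=0 FIRE
t=5: input=0 -> V=0
t=6: input=1 -> V=6
t=7: input=1 -> V=10
t=8: input=3 -> V=0 FIRE
t=9: input=0 -> V=0
t=10: input=3 -> V=0 FIRE
t=11: input=2 -> V=12
t=12: input=1 -> V=0 FIRE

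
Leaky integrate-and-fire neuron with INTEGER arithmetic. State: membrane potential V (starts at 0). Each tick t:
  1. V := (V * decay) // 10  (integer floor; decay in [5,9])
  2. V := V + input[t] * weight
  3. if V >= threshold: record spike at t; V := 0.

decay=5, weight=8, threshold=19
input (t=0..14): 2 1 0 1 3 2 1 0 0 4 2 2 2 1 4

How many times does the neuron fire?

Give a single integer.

t=0: input=2 -> V=16
t=1: input=1 -> V=16
t=2: input=0 -> V=8
t=3: input=1 -> V=12
t=4: input=3 -> V=0 FIRE
t=5: input=2 -> V=16
t=6: input=1 -> V=16
t=7: input=0 -> V=8
t=8: input=0 -> V=4
t=9: input=4 -> V=0 FIRE
t=10: input=2 -> V=16
t=11: input=2 -> V=0 FIRE
t=12: input=2 -> V=16
t=13: input=1 -> V=16
t=14: input=4 -> V=0 FIRE

Answer: 4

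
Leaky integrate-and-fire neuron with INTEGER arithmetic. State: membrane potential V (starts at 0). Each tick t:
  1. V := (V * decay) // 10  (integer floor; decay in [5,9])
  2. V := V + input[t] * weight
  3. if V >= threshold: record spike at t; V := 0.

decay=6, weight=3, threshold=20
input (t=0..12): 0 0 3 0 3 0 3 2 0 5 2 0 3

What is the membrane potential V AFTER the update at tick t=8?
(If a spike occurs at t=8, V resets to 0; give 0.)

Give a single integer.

t=0: input=0 -> V=0
t=1: input=0 -> V=0
t=2: input=3 -> V=9
t=3: input=0 -> V=5
t=4: input=3 -> V=12
t=5: input=0 -> V=7
t=6: input=3 -> V=13
t=7: input=2 -> V=13
t=8: input=0 -> V=7
t=9: input=5 -> V=19
t=10: input=2 -> V=17
t=11: input=0 -> V=10
t=12: input=3 -> V=15

Answer: 7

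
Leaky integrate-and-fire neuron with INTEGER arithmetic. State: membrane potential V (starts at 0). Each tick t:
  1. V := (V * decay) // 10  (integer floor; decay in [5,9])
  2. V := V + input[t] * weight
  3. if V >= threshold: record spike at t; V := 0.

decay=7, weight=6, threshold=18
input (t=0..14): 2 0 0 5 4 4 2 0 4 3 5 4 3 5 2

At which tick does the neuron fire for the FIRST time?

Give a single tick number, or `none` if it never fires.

t=0: input=2 -> V=12
t=1: input=0 -> V=8
t=2: input=0 -> V=5
t=3: input=5 -> V=0 FIRE
t=4: input=4 -> V=0 FIRE
t=5: input=4 -> V=0 FIRE
t=6: input=2 -> V=12
t=7: input=0 -> V=8
t=8: input=4 -> V=0 FIRE
t=9: input=3 -> V=0 FIRE
t=10: input=5 -> V=0 FIRE
t=11: input=4 -> V=0 FIRE
t=12: input=3 -> V=0 FIRE
t=13: input=5 -> V=0 FIRE
t=14: input=2 -> V=12

Answer: 3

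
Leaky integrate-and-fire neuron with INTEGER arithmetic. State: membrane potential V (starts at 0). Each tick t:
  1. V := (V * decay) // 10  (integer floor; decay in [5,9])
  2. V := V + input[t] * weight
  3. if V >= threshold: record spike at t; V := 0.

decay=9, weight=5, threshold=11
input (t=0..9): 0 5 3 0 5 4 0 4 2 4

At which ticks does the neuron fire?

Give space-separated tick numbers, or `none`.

t=0: input=0 -> V=0
t=1: input=5 -> V=0 FIRE
t=2: input=3 -> V=0 FIRE
t=3: input=0 -> V=0
t=4: input=5 -> V=0 FIRE
t=5: input=4 -> V=0 FIRE
t=6: input=0 -> V=0
t=7: input=4 -> V=0 FIRE
t=8: input=2 -> V=10
t=9: input=4 -> V=0 FIRE

Answer: 1 2 4 5 7 9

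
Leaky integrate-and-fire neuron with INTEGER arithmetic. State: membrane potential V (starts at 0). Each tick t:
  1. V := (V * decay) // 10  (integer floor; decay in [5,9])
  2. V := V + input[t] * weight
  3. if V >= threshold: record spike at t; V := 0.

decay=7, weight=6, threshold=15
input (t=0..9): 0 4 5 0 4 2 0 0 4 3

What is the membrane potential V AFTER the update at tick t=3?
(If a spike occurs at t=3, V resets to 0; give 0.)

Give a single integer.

t=0: input=0 -> V=0
t=1: input=4 -> V=0 FIRE
t=2: input=5 -> V=0 FIRE
t=3: input=0 -> V=0
t=4: input=4 -> V=0 FIRE
t=5: input=2 -> V=12
t=6: input=0 -> V=8
t=7: input=0 -> V=5
t=8: input=4 -> V=0 FIRE
t=9: input=3 -> V=0 FIRE

Answer: 0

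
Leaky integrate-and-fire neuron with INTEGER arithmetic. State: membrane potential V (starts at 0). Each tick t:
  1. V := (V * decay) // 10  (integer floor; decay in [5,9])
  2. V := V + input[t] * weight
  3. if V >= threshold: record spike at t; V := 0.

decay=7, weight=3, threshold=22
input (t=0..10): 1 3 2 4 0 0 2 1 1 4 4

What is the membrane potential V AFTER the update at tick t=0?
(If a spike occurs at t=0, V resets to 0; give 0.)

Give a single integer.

t=0: input=1 -> V=3
t=1: input=3 -> V=11
t=2: input=2 -> V=13
t=3: input=4 -> V=21
t=4: input=0 -> V=14
t=5: input=0 -> V=9
t=6: input=2 -> V=12
t=7: input=1 -> V=11
t=8: input=1 -> V=10
t=9: input=4 -> V=19
t=10: input=4 -> V=0 FIRE

Answer: 3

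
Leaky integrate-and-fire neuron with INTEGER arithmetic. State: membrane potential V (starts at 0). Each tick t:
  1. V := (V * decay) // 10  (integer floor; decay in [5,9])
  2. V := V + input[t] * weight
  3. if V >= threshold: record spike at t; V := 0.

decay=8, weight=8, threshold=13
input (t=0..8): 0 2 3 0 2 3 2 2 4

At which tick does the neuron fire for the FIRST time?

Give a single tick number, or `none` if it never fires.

Answer: 1

Derivation:
t=0: input=0 -> V=0
t=1: input=2 -> V=0 FIRE
t=2: input=3 -> V=0 FIRE
t=3: input=0 -> V=0
t=4: input=2 -> V=0 FIRE
t=5: input=3 -> V=0 FIRE
t=6: input=2 -> V=0 FIRE
t=7: input=2 -> V=0 FIRE
t=8: input=4 -> V=0 FIRE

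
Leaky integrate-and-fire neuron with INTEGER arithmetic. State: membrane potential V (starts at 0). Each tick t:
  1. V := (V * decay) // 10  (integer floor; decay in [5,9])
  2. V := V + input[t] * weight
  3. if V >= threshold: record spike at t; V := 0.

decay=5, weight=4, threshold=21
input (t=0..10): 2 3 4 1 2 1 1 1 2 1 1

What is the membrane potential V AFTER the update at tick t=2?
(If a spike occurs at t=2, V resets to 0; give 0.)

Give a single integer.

Answer: 0

Derivation:
t=0: input=2 -> V=8
t=1: input=3 -> V=16
t=2: input=4 -> V=0 FIRE
t=3: input=1 -> V=4
t=4: input=2 -> V=10
t=5: input=1 -> V=9
t=6: input=1 -> V=8
t=7: input=1 -> V=8
t=8: input=2 -> V=12
t=9: input=1 -> V=10
t=10: input=1 -> V=9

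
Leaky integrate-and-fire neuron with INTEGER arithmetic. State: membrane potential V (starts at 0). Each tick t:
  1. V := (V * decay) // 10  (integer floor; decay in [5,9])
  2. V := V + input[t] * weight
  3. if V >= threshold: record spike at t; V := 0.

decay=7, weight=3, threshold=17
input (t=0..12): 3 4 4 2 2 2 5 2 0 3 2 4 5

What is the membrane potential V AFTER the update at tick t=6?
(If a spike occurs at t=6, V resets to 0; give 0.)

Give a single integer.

Answer: 0

Derivation:
t=0: input=3 -> V=9
t=1: input=4 -> V=0 FIRE
t=2: input=4 -> V=12
t=3: input=2 -> V=14
t=4: input=2 -> V=15
t=5: input=2 -> V=16
t=6: input=5 -> V=0 FIRE
t=7: input=2 -> V=6
t=8: input=0 -> V=4
t=9: input=3 -> V=11
t=10: input=2 -> V=13
t=11: input=4 -> V=0 FIRE
t=12: input=5 -> V=15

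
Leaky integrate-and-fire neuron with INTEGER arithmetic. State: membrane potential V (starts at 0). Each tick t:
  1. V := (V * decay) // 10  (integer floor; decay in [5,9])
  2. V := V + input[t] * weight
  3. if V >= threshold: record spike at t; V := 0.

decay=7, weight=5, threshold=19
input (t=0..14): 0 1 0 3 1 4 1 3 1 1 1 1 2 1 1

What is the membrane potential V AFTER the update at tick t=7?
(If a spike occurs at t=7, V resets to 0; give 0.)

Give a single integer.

t=0: input=0 -> V=0
t=1: input=1 -> V=5
t=2: input=0 -> V=3
t=3: input=3 -> V=17
t=4: input=1 -> V=16
t=5: input=4 -> V=0 FIRE
t=6: input=1 -> V=5
t=7: input=3 -> V=18
t=8: input=1 -> V=17
t=9: input=1 -> V=16
t=10: input=1 -> V=16
t=11: input=1 -> V=16
t=12: input=2 -> V=0 FIRE
t=13: input=1 -> V=5
t=14: input=1 -> V=8

Answer: 18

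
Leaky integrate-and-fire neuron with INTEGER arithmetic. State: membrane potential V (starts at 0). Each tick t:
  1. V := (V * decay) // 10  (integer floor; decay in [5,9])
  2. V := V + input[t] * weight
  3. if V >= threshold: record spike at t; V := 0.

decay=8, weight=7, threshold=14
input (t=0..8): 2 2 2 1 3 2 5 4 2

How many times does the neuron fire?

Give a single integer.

t=0: input=2 -> V=0 FIRE
t=1: input=2 -> V=0 FIRE
t=2: input=2 -> V=0 FIRE
t=3: input=1 -> V=7
t=4: input=3 -> V=0 FIRE
t=5: input=2 -> V=0 FIRE
t=6: input=5 -> V=0 FIRE
t=7: input=4 -> V=0 FIRE
t=8: input=2 -> V=0 FIRE

Answer: 8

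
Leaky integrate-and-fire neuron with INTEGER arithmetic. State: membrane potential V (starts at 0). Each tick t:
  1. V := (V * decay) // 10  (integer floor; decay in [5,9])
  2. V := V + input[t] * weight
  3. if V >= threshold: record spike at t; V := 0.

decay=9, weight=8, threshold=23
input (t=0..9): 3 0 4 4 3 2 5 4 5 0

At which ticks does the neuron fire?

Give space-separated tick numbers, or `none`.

Answer: 0 2 3 4 6 7 8

Derivation:
t=0: input=3 -> V=0 FIRE
t=1: input=0 -> V=0
t=2: input=4 -> V=0 FIRE
t=3: input=4 -> V=0 FIRE
t=4: input=3 -> V=0 FIRE
t=5: input=2 -> V=16
t=6: input=5 -> V=0 FIRE
t=7: input=4 -> V=0 FIRE
t=8: input=5 -> V=0 FIRE
t=9: input=0 -> V=0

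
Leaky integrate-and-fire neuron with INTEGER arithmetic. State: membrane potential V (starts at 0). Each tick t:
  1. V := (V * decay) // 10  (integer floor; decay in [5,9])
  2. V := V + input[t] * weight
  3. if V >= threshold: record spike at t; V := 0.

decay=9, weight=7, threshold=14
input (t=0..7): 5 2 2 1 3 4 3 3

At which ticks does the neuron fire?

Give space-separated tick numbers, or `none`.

Answer: 0 1 2 4 5 6 7

Derivation:
t=0: input=5 -> V=0 FIRE
t=1: input=2 -> V=0 FIRE
t=2: input=2 -> V=0 FIRE
t=3: input=1 -> V=7
t=4: input=3 -> V=0 FIRE
t=5: input=4 -> V=0 FIRE
t=6: input=3 -> V=0 FIRE
t=7: input=3 -> V=0 FIRE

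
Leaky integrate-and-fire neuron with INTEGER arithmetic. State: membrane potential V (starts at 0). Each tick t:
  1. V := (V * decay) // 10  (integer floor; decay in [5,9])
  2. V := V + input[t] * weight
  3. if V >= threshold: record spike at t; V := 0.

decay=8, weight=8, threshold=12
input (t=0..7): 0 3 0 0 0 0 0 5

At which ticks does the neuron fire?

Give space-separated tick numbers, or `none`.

t=0: input=0 -> V=0
t=1: input=3 -> V=0 FIRE
t=2: input=0 -> V=0
t=3: input=0 -> V=0
t=4: input=0 -> V=0
t=5: input=0 -> V=0
t=6: input=0 -> V=0
t=7: input=5 -> V=0 FIRE

Answer: 1 7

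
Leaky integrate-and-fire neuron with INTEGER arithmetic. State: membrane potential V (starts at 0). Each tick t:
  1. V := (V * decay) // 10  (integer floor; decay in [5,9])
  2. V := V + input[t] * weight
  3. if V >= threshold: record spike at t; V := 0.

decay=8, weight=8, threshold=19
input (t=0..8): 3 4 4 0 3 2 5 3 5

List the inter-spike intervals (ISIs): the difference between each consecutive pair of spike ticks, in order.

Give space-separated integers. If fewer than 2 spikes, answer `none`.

t=0: input=3 -> V=0 FIRE
t=1: input=4 -> V=0 FIRE
t=2: input=4 -> V=0 FIRE
t=3: input=0 -> V=0
t=4: input=3 -> V=0 FIRE
t=5: input=2 -> V=16
t=6: input=5 -> V=0 FIRE
t=7: input=3 -> V=0 FIRE
t=8: input=5 -> V=0 FIRE

Answer: 1 1 2 2 1 1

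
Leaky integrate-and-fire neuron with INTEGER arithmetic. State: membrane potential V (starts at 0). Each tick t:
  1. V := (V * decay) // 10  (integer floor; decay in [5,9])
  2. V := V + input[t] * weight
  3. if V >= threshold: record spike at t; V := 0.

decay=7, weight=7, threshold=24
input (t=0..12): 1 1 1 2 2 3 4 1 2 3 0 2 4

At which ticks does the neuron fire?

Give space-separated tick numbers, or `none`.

Answer: 4 6 9 12

Derivation:
t=0: input=1 -> V=7
t=1: input=1 -> V=11
t=2: input=1 -> V=14
t=3: input=2 -> V=23
t=4: input=2 -> V=0 FIRE
t=5: input=3 -> V=21
t=6: input=4 -> V=0 FIRE
t=7: input=1 -> V=7
t=8: input=2 -> V=18
t=9: input=3 -> V=0 FIRE
t=10: input=0 -> V=0
t=11: input=2 -> V=14
t=12: input=4 -> V=0 FIRE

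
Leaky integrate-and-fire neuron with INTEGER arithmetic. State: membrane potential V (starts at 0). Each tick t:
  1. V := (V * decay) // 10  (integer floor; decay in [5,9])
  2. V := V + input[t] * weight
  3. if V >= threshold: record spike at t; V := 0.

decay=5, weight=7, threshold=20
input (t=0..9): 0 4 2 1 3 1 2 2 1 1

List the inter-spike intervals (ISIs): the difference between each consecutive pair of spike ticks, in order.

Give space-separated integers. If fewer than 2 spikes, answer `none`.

t=0: input=0 -> V=0
t=1: input=4 -> V=0 FIRE
t=2: input=2 -> V=14
t=3: input=1 -> V=14
t=4: input=3 -> V=0 FIRE
t=5: input=1 -> V=7
t=6: input=2 -> V=17
t=7: input=2 -> V=0 FIRE
t=8: input=1 -> V=7
t=9: input=1 -> V=10

Answer: 3 3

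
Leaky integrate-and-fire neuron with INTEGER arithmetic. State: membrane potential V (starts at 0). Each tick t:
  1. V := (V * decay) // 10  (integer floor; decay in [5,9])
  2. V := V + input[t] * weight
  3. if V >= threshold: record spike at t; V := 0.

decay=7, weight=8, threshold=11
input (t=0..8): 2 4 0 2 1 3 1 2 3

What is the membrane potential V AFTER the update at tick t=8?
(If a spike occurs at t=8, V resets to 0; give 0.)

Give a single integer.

t=0: input=2 -> V=0 FIRE
t=1: input=4 -> V=0 FIRE
t=2: input=0 -> V=0
t=3: input=2 -> V=0 FIRE
t=4: input=1 -> V=8
t=5: input=3 -> V=0 FIRE
t=6: input=1 -> V=8
t=7: input=2 -> V=0 FIRE
t=8: input=3 -> V=0 FIRE

Answer: 0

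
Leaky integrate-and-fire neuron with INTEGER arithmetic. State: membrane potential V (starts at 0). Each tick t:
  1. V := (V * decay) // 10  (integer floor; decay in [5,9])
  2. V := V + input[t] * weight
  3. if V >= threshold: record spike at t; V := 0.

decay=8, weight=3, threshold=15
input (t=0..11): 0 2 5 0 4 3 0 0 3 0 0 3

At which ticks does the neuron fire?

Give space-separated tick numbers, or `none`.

Answer: 2 5

Derivation:
t=0: input=0 -> V=0
t=1: input=2 -> V=6
t=2: input=5 -> V=0 FIRE
t=3: input=0 -> V=0
t=4: input=4 -> V=12
t=5: input=3 -> V=0 FIRE
t=6: input=0 -> V=0
t=7: input=0 -> V=0
t=8: input=3 -> V=9
t=9: input=0 -> V=7
t=10: input=0 -> V=5
t=11: input=3 -> V=13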